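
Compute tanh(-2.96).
-0.9946

tanh(-2.96) = (e^(-2.96) - e^(2.96))/(e^(-2.96) + e^(2.96)) = -0.9946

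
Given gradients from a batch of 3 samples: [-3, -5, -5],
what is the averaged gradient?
Average gradient = -4.333

Average = (1/3)(-3 + -5 + -5) = -13/3 = -4.333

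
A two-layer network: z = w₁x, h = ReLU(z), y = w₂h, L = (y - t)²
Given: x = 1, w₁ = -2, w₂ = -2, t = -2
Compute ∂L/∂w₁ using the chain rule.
∂L/∂w₁ = 0

Forward pass:
z = w₁x = -2×1 = -2
h = ReLU(-2) = 0
y = w₂h = -2×0 = 0

Backward pass:
∂L/∂y = 2(y - t) = 2(0 - -2) = 4
∂y/∂h = w₂ = -2
∂h/∂z = 0 (ReLU derivative)
∂z/∂w₁ = x = 1

∂L/∂w₁ = 4 × -2 × 0 × 1 = 0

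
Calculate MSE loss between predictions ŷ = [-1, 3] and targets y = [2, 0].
MSE = 9

MSE = (1/2)((-1-2)² + (3-0)²) = (1/2)(9 + 9) = 9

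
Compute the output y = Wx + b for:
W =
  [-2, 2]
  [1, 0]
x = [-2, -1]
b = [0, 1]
y = [2, -1]

Wx = [-2×-2 + 2×-1, 1×-2 + 0×-1]
   = [2, -2]
y = Wx + b = [2 + 0, -2 + 1] = [2, -1]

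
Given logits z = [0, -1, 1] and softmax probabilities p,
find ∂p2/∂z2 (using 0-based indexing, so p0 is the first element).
∂p2/∂z2 = 0.2227

p = softmax(z) = [0.2447, 0.09003, 0.6652]
p2 = 0.6652

∂p2/∂z2 = p2(1 - p2) = 0.6652 × (1 - 0.6652) = 0.2227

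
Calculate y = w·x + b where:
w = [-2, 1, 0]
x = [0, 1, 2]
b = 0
y = 1

y = (-2)(0) + (1)(1) + (0)(2) + 0 = 1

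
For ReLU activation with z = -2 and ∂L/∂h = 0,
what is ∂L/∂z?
∂L/∂z = 0

h = ReLU(-2) = 0
Since z < 0: ∂h/∂z = 0
∂L/∂z = ∂L/∂h · ∂h/∂z = 0 × 0 = 0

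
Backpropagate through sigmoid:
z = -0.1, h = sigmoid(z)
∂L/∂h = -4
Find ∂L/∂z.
∂L/∂z = -0.9975

σ(-0.1) = 0.475
σ'(-0.1) = σ(-0.1)(1 - σ(-0.1)) = 0.475 × 0.525 = 0.2494
∂L/∂z = ∂L/∂h · σ'(z) = -4 × 0.2494 = -0.9975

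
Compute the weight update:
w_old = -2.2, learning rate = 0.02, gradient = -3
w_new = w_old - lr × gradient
w_new = -2.14

w_new = w - η·∂L/∂w = -2.2 - 0.02×(-3) = -2.2 - (-0.06) = -2.14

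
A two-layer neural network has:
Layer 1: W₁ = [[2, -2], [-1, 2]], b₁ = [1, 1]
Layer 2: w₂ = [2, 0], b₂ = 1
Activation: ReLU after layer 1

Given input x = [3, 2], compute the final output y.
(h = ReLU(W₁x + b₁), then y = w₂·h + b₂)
y = 7

Layer 1 pre-activation: z₁ = [3, 2]
After ReLU: h = [3, 2]
Layer 2 output: y = 2×3 + 0×2 + 1 = 7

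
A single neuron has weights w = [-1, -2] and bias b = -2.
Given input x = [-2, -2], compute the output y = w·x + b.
y = 4

y = (-1)(-2) + (-2)(-2) + -2 = 4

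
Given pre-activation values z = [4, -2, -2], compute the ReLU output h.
h = [4, 0, 0]

ReLU applied element-wise: max(0,4)=4, max(0,-2)=0, max(0,-2)=0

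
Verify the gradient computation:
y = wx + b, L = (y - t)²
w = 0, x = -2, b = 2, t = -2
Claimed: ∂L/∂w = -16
Correct

y = (0)(-2) + 2 = 2
∂L/∂y = 2(y - t) = 2(2 - -2) = 8
∂y/∂w = x = -2
∂L/∂w = 8 × -2 = -16

Claimed value: -16
Correct: The correct gradient is -16.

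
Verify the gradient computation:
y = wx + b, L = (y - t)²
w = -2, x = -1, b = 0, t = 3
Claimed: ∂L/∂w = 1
Incorrect

y = (-2)(-1) + 0 = 2
∂L/∂y = 2(y - t) = 2(2 - 3) = -2
∂y/∂w = x = -1
∂L/∂w = -2 × -1 = 2

Claimed value: 1
Incorrect: The correct gradient is 2.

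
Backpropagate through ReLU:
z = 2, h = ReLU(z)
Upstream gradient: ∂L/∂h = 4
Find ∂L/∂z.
∂L/∂z = 4

h = ReLU(2) = 2
Since z > 0: ∂h/∂z = 1
∂L/∂z = ∂L/∂h · ∂h/∂z = 4 × 1 = 4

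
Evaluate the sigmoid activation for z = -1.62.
0.1652

sigmoid(-1.62) = 1/(1 + e^(1.62)) = 1/(1 + 5.053) = 0.1652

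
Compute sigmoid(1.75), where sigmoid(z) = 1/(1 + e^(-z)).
0.852

sigmoid(1.75) = 1/(1 + e^(-1.75)) = 1/(1 + 0.1738) = 0.852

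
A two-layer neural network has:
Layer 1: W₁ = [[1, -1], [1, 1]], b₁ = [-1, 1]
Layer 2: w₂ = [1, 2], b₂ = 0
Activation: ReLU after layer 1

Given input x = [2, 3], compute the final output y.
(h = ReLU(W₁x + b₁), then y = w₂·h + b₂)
y = 12

Layer 1 pre-activation: z₁ = [-2, 6]
After ReLU: h = [0, 6]
Layer 2 output: y = 1×0 + 2×6 + 0 = 12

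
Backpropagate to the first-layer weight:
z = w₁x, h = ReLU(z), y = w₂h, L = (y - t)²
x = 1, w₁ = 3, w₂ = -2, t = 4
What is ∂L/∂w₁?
∂L/∂w₁ = 40

Forward pass:
z = w₁x = 3×1 = 3
h = ReLU(3) = 3
y = w₂h = -2×3 = -6

Backward pass:
∂L/∂y = 2(y - t) = 2(-6 - 4) = -20
∂y/∂h = w₂ = -2
∂h/∂z = 1 (ReLU derivative)
∂z/∂w₁ = x = 1

∂L/∂w₁ = -20 × -2 × 1 × 1 = 40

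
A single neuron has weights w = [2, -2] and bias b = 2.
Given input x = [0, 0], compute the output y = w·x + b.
y = 2

y = (2)(0) + (-2)(0) + 2 = 2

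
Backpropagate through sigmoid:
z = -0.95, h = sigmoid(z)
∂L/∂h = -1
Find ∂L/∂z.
∂L/∂z = -0.2011

σ(-0.95) = 0.2789
σ'(-0.95) = σ(-0.95)(1 - σ(-0.95)) = 0.2789 × 0.7211 = 0.2011
∂L/∂z = ∂L/∂h · σ'(z) = -1 × 0.2011 = -0.2011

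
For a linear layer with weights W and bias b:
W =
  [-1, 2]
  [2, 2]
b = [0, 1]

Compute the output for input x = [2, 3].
y = [4, 11]

Wx = [-1×2 + 2×3, 2×2 + 2×3]
   = [4, 10]
y = Wx + b = [4 + 0, 10 + 1] = [4, 11]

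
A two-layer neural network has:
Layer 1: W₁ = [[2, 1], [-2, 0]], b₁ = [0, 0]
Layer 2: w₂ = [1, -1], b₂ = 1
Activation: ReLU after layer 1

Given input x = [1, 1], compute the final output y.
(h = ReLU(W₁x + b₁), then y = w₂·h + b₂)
y = 4

Layer 1 pre-activation: z₁ = [3, -2]
After ReLU: h = [3, 0]
Layer 2 output: y = 1×3 + -1×0 + 1 = 4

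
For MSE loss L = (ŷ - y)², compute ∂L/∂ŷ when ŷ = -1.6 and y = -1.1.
∂L/∂ŷ = -1.0

∂L/∂ŷ = 2(ŷ - y) = 2(-1.6 - -1.1) = 2(-0.5) = -1.0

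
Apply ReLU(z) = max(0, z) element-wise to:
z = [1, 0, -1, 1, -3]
h = [1, 0, 0, 1, 0]

ReLU applied element-wise: max(0,1)=1, max(0,0)=0, max(0,-1)=0, max(0,1)=1, max(0,-3)=0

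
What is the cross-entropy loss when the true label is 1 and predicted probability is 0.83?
L = 0.1863

L = -1·log(0.83) - 0·log(0.17) = -log(0.83) = 0.1863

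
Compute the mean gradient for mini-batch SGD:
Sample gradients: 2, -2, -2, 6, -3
Average gradient = 0.2

Average = (1/5)(2 + -2 + -2 + 6 + -3) = 1/5 = 0.2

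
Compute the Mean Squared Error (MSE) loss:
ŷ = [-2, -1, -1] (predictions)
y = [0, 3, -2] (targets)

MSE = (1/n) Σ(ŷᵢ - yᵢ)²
MSE = 7

MSE = (1/3)((-2-0)² + (-1-3)² + (-1--2)²) = (1/3)(4 + 16 + 1) = 7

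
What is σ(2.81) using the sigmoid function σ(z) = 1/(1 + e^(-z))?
0.9432

sigmoid(2.81) = 1/(1 + e^(-2.81)) = 1/(1 + 0.0602) = 0.9432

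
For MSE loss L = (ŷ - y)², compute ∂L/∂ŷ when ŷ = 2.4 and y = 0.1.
∂L/∂ŷ = 4.6

∂L/∂ŷ = 2(ŷ - y) = 2(2.4 - 0.1) = 2(2.3) = 4.6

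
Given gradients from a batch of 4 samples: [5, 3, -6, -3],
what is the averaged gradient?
Average gradient = -0.25

Average = (1/4)(5 + 3 + -6 + -3) = -1/4 = -0.25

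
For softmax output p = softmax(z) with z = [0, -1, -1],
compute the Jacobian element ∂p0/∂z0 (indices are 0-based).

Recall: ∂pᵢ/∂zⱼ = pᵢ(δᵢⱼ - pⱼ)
∂p0/∂z0 = 0.2442

p = softmax(z) = [0.5761, 0.2119, 0.2119]
p0 = 0.5761

∂p0/∂z0 = p0(1 - p0) = 0.5761 × (1 - 0.5761) = 0.2442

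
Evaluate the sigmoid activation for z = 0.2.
0.5498

sigmoid(0.2) = 1/(1 + e^(-0.2)) = 1/(1 + 0.8187) = 0.5498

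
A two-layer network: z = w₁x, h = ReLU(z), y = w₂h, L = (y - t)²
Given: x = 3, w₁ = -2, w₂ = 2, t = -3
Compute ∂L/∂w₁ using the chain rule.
∂L/∂w₁ = 0

Forward pass:
z = w₁x = -2×3 = -6
h = ReLU(-6) = 0
y = w₂h = 2×0 = 0

Backward pass:
∂L/∂y = 2(y - t) = 2(0 - -3) = 6
∂y/∂h = w₂ = 2
∂h/∂z = 0 (ReLU derivative)
∂z/∂w₁ = x = 3

∂L/∂w₁ = 6 × 2 × 0 × 3 = 0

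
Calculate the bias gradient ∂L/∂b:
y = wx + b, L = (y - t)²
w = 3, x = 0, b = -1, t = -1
∂L/∂b = 0

y = wx + b = (3)(0) + -1 = -1
∂L/∂y = 2(y - t) = 2(-1 - -1) = 0
∂y/∂b = 1
∂L/∂b = ∂L/∂y · ∂y/∂b = 0 × 1 = 0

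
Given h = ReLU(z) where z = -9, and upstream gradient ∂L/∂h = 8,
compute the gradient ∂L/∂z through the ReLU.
∂L/∂z = 0

h = ReLU(-9) = 0
Since z < 0: ∂h/∂z = 0
∂L/∂z = ∂L/∂h · ∂h/∂z = 8 × 0 = 0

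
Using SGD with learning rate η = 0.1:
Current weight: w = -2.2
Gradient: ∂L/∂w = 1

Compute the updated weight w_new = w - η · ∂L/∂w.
w_new = -2.3

w_new = w - η·∂L/∂w = -2.2 - 0.1×(1) = -2.2 - (0.1) = -2.3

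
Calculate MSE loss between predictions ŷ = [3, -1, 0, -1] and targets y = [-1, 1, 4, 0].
MSE = 9.25

MSE = (1/4)((3--1)² + (-1-1)² + (0-4)² + (-1-0)²) = (1/4)(16 + 4 + 16 + 1) = 9.25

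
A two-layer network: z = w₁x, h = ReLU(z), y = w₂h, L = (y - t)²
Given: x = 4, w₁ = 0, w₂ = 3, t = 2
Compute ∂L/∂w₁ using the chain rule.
∂L/∂w₁ = 0

Forward pass:
z = w₁x = 0×4 = 0
h = ReLU(0) = 0
y = w₂h = 3×0 = 0

Backward pass:
∂L/∂y = 2(y - t) = 2(0 - 2) = -4
∂y/∂h = w₂ = 3
∂h/∂z = 0 (ReLU derivative)
∂z/∂w₁ = x = 4

∂L/∂w₁ = -4 × 3 × 0 × 4 = 0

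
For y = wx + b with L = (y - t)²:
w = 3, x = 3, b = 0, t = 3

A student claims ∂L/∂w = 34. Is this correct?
Incorrect

y = (3)(3) + 0 = 9
∂L/∂y = 2(y - t) = 2(9 - 3) = 12
∂y/∂w = x = 3
∂L/∂w = 12 × 3 = 36

Claimed value: 34
Incorrect: The correct gradient is 36.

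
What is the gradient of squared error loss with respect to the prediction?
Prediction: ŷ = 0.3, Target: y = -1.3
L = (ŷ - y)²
∂L/∂ŷ = 3.2

∂L/∂ŷ = 2(ŷ - y) = 2(0.3 - -1.3) = 2(1.6) = 3.2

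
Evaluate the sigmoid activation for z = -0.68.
0.3363

sigmoid(-0.68) = 1/(1 + e^(0.68)) = 1/(1 + 1.974) = 0.3363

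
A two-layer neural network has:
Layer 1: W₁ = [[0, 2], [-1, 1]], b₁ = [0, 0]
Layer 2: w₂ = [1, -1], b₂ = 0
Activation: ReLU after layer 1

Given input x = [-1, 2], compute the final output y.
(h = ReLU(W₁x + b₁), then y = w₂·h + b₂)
y = 1

Layer 1 pre-activation: z₁ = [4, 3]
After ReLU: h = [4, 3]
Layer 2 output: y = 1×4 + -1×3 + 0 = 1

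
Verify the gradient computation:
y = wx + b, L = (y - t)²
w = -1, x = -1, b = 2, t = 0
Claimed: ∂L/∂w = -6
Correct

y = (-1)(-1) + 2 = 3
∂L/∂y = 2(y - t) = 2(3 - 0) = 6
∂y/∂w = x = -1
∂L/∂w = 6 × -1 = -6

Claimed value: -6
Correct: The correct gradient is -6.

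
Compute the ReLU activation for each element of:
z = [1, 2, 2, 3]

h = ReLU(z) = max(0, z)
h = [1, 2, 2, 3]

ReLU applied element-wise: max(0,1)=1, max(0,2)=2, max(0,2)=2, max(0,3)=3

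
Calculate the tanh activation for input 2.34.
0.9816

tanh(2.34) = (e^(2.34) - e^(-2.34))/(e^(2.34) + e^(-2.34)) = 0.9816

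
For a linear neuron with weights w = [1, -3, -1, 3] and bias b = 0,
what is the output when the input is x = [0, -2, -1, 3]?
y = 16

y = (1)(0) + (-3)(-2) + (-1)(-1) + (3)(3) + 0 = 16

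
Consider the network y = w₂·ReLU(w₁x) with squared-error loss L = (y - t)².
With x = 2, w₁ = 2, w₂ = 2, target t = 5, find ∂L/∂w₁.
∂L/∂w₁ = 24

Forward pass:
z = w₁x = 2×2 = 4
h = ReLU(4) = 4
y = w₂h = 2×4 = 8

Backward pass:
∂L/∂y = 2(y - t) = 2(8 - 5) = 6
∂y/∂h = w₂ = 2
∂h/∂z = 1 (ReLU derivative)
∂z/∂w₁ = x = 2

∂L/∂w₁ = 6 × 2 × 1 × 2 = 24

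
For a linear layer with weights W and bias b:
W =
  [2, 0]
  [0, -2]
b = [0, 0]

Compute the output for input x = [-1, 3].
y = [-2, -6]

Wx = [2×-1 + 0×3, 0×-1 + -2×3]
   = [-2, -6]
y = Wx + b = [-2 + 0, -6 + 0] = [-2, -6]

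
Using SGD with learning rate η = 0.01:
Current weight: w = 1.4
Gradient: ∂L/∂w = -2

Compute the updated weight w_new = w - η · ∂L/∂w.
w_new = 1.42

w_new = w - η·∂L/∂w = 1.4 - 0.01×(-2) = 1.4 - (-0.02) = 1.42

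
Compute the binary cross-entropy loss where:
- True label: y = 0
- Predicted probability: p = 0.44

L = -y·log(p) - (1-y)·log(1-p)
L = 0.5798

L = -0·log(0.44) - 1·log(0.56) = -log(0.56) = 0.5798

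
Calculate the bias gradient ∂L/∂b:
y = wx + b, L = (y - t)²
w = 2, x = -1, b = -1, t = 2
∂L/∂b = -10

y = wx + b = (2)(-1) + -1 = -3
∂L/∂y = 2(y - t) = 2(-3 - 2) = -10
∂y/∂b = 1
∂L/∂b = ∂L/∂y · ∂y/∂b = -10 × 1 = -10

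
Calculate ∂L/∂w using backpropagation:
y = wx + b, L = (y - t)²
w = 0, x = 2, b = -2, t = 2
∂L/∂w = -16

y = wx + b = (0)(2) + -2 = -2
∂L/∂y = 2(y - t) = 2(-2 - 2) = -8
∂y/∂w = x = 2
∂L/∂w = ∂L/∂y · ∂y/∂w = -8 × 2 = -16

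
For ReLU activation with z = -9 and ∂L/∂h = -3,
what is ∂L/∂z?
∂L/∂z = 0

h = ReLU(-9) = 0
Since z < 0: ∂h/∂z = 0
∂L/∂z = ∂L/∂h · ∂h/∂z = -3 × 0 = 0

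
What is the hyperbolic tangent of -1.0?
-0.7616

tanh(-1.0) = (e^(-1.0) - e^(1.0))/(e^(-1.0) + e^(1.0)) = -0.7616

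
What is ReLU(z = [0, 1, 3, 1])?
h = [0, 1, 3, 1]

ReLU applied element-wise: max(0,0)=0, max(0,1)=1, max(0,3)=3, max(0,1)=1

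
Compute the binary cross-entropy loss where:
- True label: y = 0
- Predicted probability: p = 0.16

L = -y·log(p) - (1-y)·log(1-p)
L = 0.1744

L = -0·log(0.16) - 1·log(0.84) = -log(0.84) = 0.1744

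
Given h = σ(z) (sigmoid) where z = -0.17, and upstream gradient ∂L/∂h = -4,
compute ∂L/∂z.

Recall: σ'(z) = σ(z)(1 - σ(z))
∂L/∂z = -0.9928

σ(-0.17) = 0.4576
σ'(-0.17) = σ(-0.17)(1 - σ(-0.17)) = 0.4576 × 0.5424 = 0.2482
∂L/∂z = ∂L/∂h · σ'(z) = -4 × 0.2482 = -0.9928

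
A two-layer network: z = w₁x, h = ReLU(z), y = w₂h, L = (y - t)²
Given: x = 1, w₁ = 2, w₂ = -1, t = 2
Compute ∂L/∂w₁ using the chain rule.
∂L/∂w₁ = 8

Forward pass:
z = w₁x = 2×1 = 2
h = ReLU(2) = 2
y = w₂h = -1×2 = -2

Backward pass:
∂L/∂y = 2(y - t) = 2(-2 - 2) = -8
∂y/∂h = w₂ = -1
∂h/∂z = 1 (ReLU derivative)
∂z/∂w₁ = x = 1

∂L/∂w₁ = -8 × -1 × 1 × 1 = 8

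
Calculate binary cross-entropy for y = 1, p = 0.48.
L = 0.734

L = -1·log(0.48) - 0·log(0.52) = -log(0.48) = 0.734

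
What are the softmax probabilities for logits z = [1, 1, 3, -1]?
p = [0.105, 0.105, 0.7758, 0.0142]

exp(z) = [2.718, 2.718, 20.09, 0.3679]
Sum = 25.89
p = [0.105, 0.105, 0.7758, 0.0142]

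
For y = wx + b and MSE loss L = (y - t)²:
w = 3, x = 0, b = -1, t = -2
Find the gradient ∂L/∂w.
∂L/∂w = 0

y = wx + b = (3)(0) + -1 = -1
∂L/∂y = 2(y - t) = 2(-1 - -2) = 2
∂y/∂w = x = 0
∂L/∂w = ∂L/∂y · ∂y/∂w = 2 × 0 = 0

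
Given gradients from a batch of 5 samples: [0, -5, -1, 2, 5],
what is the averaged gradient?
Average gradient = 0.2

Average = (1/5)(0 + -5 + -1 + 2 + 5) = 1/5 = 0.2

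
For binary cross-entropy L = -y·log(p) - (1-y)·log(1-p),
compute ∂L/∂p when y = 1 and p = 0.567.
∂L/∂p = -1.764

∂L/∂p = -y/p + (1-y)/(1-p) = -1/0.567 + 0 = -1.764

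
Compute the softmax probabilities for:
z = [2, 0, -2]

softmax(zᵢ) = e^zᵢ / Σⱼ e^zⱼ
p = [0.8668, 0.1173, 0.0159]

exp(z) = [7.389, 1, 0.1353]
Sum = 8.524
p = [0.8668, 0.1173, 0.0159]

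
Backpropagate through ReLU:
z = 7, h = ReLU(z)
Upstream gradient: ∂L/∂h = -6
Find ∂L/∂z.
∂L/∂z = -6

h = ReLU(7) = 7
Since z > 0: ∂h/∂z = 1
∂L/∂z = ∂L/∂h · ∂h/∂z = -6 × 1 = -6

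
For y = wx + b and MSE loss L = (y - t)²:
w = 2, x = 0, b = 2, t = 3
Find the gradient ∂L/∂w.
∂L/∂w = 0

y = wx + b = (2)(0) + 2 = 2
∂L/∂y = 2(y - t) = 2(2 - 3) = -2
∂y/∂w = x = 0
∂L/∂w = ∂L/∂y · ∂y/∂w = -2 × 0 = 0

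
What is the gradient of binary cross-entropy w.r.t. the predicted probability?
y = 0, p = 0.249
∂L/∂p = 1.332

∂L/∂p = -y/p + (1-y)/(1-p) = 0 + 1/0.751 = 1.332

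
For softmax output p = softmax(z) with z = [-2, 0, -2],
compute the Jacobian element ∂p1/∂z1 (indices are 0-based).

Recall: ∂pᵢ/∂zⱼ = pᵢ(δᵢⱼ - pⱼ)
∂p1/∂z1 = 0.1676

p = softmax(z) = [0.1065, 0.787, 0.1065]
p1 = 0.787

∂p1/∂z1 = p1(1 - p1) = 0.787 × (1 - 0.787) = 0.1676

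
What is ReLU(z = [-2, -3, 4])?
h = [0, 0, 4]

ReLU applied element-wise: max(0,-2)=0, max(0,-3)=0, max(0,4)=4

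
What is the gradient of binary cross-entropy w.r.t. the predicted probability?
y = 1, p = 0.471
∂L/∂p = -2.123

∂L/∂p = -y/p + (1-y)/(1-p) = -1/0.471 + 0 = -2.123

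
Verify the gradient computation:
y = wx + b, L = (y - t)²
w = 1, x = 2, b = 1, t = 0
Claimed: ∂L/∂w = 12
Correct

y = (1)(2) + 1 = 3
∂L/∂y = 2(y - t) = 2(3 - 0) = 6
∂y/∂w = x = 2
∂L/∂w = 6 × 2 = 12

Claimed value: 12
Correct: The correct gradient is 12.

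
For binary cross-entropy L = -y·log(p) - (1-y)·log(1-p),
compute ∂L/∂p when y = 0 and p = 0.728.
∂L/∂p = 3.676

∂L/∂p = -y/p + (1-y)/(1-p) = 0 + 1/0.272 = 3.676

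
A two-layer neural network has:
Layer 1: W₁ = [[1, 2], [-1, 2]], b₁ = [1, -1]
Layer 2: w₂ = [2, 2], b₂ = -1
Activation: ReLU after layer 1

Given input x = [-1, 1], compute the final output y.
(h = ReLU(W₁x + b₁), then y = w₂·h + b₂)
y = 7

Layer 1 pre-activation: z₁ = [2, 2]
After ReLU: h = [2, 2]
Layer 2 output: y = 2×2 + 2×2 + -1 = 7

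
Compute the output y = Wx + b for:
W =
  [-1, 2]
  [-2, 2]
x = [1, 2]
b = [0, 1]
y = [3, 3]

Wx = [-1×1 + 2×2, -2×1 + 2×2]
   = [3, 2]
y = Wx + b = [3 + 0, 2 + 1] = [3, 3]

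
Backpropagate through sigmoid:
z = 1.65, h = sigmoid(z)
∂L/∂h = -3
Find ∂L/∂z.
∂L/∂z = -0.4055

σ(1.65) = 0.8389
σ'(1.65) = σ(1.65)(1 - σ(1.65)) = 0.8389 × 0.1611 = 0.1352
∂L/∂z = ∂L/∂h · σ'(z) = -3 × 0.1352 = -0.4055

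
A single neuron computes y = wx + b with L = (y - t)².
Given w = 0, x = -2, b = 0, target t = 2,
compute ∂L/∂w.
∂L/∂w = 8

y = wx + b = (0)(-2) + 0 = 0
∂L/∂y = 2(y - t) = 2(0 - 2) = -4
∂y/∂w = x = -2
∂L/∂w = ∂L/∂y · ∂y/∂w = -4 × -2 = 8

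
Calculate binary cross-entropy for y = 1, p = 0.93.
L = 0.07257

L = -1·log(0.93) - 0·log(0.07) = -log(0.93) = 0.07257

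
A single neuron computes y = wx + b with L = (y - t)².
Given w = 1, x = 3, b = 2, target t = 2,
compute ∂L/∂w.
∂L/∂w = 18

y = wx + b = (1)(3) + 2 = 5
∂L/∂y = 2(y - t) = 2(5 - 2) = 6
∂y/∂w = x = 3
∂L/∂w = ∂L/∂y · ∂y/∂w = 6 × 3 = 18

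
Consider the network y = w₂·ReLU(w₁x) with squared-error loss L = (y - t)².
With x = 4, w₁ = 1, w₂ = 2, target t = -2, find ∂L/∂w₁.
∂L/∂w₁ = 160

Forward pass:
z = w₁x = 1×4 = 4
h = ReLU(4) = 4
y = w₂h = 2×4 = 8

Backward pass:
∂L/∂y = 2(y - t) = 2(8 - -2) = 20
∂y/∂h = w₂ = 2
∂h/∂z = 1 (ReLU derivative)
∂z/∂w₁ = x = 4

∂L/∂w₁ = 20 × 2 × 1 × 4 = 160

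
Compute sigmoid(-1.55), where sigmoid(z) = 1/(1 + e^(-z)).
0.1751

sigmoid(-1.55) = 1/(1 + e^(1.55)) = 1/(1 + 4.711) = 0.1751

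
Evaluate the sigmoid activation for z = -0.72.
0.3274

sigmoid(-0.72) = 1/(1 + e^(0.72)) = 1/(1 + 2.054) = 0.3274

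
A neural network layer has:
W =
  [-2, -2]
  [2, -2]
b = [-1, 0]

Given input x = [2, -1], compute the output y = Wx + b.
y = [-3, 6]

Wx = [-2×2 + -2×-1, 2×2 + -2×-1]
   = [-2, 6]
y = Wx + b = [-2 + -1, 6 + 0] = [-3, 6]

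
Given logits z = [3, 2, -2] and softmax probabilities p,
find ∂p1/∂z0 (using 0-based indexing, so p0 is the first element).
∂p1/∂z0 = -0.1947

p = softmax(z) = [0.7275, 0.2676, 0.004902]
p1 = 0.2676, p0 = 0.7275

∂p1/∂z0 = -p1 × p0 = -0.2676 × 0.7275 = -0.1947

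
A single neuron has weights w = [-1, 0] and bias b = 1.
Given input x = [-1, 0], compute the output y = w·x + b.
y = 2

y = (-1)(-1) + (0)(0) + 1 = 2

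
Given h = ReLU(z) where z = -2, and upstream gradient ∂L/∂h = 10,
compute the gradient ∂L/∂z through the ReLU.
∂L/∂z = 0

h = ReLU(-2) = 0
Since z < 0: ∂h/∂z = 0
∂L/∂z = ∂L/∂h · ∂h/∂z = 10 × 0 = 0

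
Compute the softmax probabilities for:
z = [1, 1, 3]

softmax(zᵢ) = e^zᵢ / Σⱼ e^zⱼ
p = [0.1065, 0.1065, 0.787]

exp(z) = [2.718, 2.718, 20.09]
Sum = 25.52
p = [0.1065, 0.1065, 0.787]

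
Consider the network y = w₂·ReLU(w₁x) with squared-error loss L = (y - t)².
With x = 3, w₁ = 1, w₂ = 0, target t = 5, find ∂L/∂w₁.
∂L/∂w₁ = 0

Forward pass:
z = w₁x = 1×3 = 3
h = ReLU(3) = 3
y = w₂h = 0×3 = 0

Backward pass:
∂L/∂y = 2(y - t) = 2(0 - 5) = -10
∂y/∂h = w₂ = 0
∂h/∂z = 1 (ReLU derivative)
∂z/∂w₁ = x = 3

∂L/∂w₁ = -10 × 0 × 1 × 3 = 0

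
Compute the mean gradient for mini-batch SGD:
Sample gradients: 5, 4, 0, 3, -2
Average gradient = 2

Average = (1/5)(5 + 4 + 0 + 3 + -2) = 10/5 = 2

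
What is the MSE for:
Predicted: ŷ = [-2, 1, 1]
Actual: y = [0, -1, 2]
MSE = 3

MSE = (1/3)((-2-0)² + (1--1)² + (1-2)²) = (1/3)(4 + 4 + 1) = 3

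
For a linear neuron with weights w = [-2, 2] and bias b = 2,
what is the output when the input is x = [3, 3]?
y = 2

y = (-2)(3) + (2)(3) + 2 = 2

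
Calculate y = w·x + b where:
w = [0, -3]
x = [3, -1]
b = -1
y = 2

y = (0)(3) + (-3)(-1) + -1 = 2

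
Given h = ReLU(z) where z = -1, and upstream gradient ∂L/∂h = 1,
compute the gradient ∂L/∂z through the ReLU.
∂L/∂z = 0

h = ReLU(-1) = 0
Since z < 0: ∂h/∂z = 0
∂L/∂z = ∂L/∂h · ∂h/∂z = 1 × 0 = 0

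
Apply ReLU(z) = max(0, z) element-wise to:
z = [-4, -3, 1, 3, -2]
h = [0, 0, 1, 3, 0]

ReLU applied element-wise: max(0,-4)=0, max(0,-3)=0, max(0,1)=1, max(0,3)=3, max(0,-2)=0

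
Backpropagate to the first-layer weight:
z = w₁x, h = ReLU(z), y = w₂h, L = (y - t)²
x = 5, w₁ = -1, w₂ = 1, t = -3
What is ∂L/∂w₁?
∂L/∂w₁ = 0

Forward pass:
z = w₁x = -1×5 = -5
h = ReLU(-5) = 0
y = w₂h = 1×0 = 0

Backward pass:
∂L/∂y = 2(y - t) = 2(0 - -3) = 6
∂y/∂h = w₂ = 1
∂h/∂z = 0 (ReLU derivative)
∂z/∂w₁ = x = 5

∂L/∂w₁ = 6 × 1 × 0 × 5 = 0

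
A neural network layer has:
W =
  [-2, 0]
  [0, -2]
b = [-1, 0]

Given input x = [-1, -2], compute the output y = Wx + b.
y = [1, 4]

Wx = [-2×-1 + 0×-2, 0×-1 + -2×-2]
   = [2, 4]
y = Wx + b = [2 + -1, 4 + 0] = [1, 4]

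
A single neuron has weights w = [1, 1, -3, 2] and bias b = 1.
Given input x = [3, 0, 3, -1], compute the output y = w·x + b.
y = -7

y = (1)(3) + (1)(0) + (-3)(3) + (2)(-1) + 1 = -7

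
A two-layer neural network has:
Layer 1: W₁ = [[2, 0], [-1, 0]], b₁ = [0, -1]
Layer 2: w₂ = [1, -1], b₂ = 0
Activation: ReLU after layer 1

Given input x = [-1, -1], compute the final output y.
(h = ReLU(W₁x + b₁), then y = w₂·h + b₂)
y = 0

Layer 1 pre-activation: z₁ = [-2, 0]
After ReLU: h = [0, 0]
Layer 2 output: y = 1×0 + -1×0 + 0 = 0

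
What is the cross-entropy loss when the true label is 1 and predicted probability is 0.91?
L = 0.09431

L = -1·log(0.91) - 0·log(0.09) = -log(0.91) = 0.09431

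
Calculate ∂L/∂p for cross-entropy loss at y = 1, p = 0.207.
∂L/∂p = -4.831

∂L/∂p = -y/p + (1-y)/(1-p) = -1/0.207 + 0 = -4.831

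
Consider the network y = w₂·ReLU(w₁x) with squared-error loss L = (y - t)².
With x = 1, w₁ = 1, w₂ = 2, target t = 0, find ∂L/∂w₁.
∂L/∂w₁ = 8

Forward pass:
z = w₁x = 1×1 = 1
h = ReLU(1) = 1
y = w₂h = 2×1 = 2

Backward pass:
∂L/∂y = 2(y - t) = 2(2 - 0) = 4
∂y/∂h = w₂ = 2
∂h/∂z = 1 (ReLU derivative)
∂z/∂w₁ = x = 1

∂L/∂w₁ = 4 × 2 × 1 × 1 = 8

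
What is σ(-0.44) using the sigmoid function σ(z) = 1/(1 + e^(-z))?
0.3917

sigmoid(-0.44) = 1/(1 + e^(0.44)) = 1/(1 + 1.553) = 0.3917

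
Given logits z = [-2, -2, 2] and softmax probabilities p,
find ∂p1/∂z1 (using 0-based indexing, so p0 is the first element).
∂p1/∂z1 = 0.01736

p = softmax(z) = [0.01767, 0.01767, 0.9647]
p1 = 0.01767

∂p1/∂z1 = p1(1 - p1) = 0.01767 × (1 - 0.01767) = 0.01736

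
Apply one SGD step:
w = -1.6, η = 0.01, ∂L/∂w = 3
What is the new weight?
w_new = -1.63

w_new = w - η·∂L/∂w = -1.6 - 0.01×(3) = -1.6 - (0.03) = -1.63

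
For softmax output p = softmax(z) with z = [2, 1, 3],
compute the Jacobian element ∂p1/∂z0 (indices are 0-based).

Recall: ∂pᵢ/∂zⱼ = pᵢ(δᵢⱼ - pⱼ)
∂p1/∂z0 = -0.02203

p = softmax(z) = [0.2447, 0.09003, 0.6652]
p1 = 0.09003, p0 = 0.2447

∂p1/∂z0 = -p1 × p0 = -0.09003 × 0.2447 = -0.02203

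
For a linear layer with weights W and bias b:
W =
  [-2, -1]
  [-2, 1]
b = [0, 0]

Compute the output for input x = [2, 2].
y = [-6, -2]

Wx = [-2×2 + -1×2, -2×2 + 1×2]
   = [-6, -2]
y = Wx + b = [-6 + 0, -2 + 0] = [-6, -2]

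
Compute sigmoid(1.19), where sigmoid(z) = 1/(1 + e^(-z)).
0.7667

sigmoid(1.19) = 1/(1 + e^(-1.19)) = 1/(1 + 0.3042) = 0.7667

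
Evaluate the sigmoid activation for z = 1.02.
0.735

sigmoid(1.02) = 1/(1 + e^(-1.02)) = 1/(1 + 0.3606) = 0.735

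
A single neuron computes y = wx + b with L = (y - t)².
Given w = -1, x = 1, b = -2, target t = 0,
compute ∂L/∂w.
∂L/∂w = -6

y = wx + b = (-1)(1) + -2 = -3
∂L/∂y = 2(y - t) = 2(-3 - 0) = -6
∂y/∂w = x = 1
∂L/∂w = ∂L/∂y · ∂y/∂w = -6 × 1 = -6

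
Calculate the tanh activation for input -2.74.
-0.9917

tanh(-2.74) = (e^(-2.74) - e^(2.74))/(e^(-2.74) + e^(2.74)) = -0.9917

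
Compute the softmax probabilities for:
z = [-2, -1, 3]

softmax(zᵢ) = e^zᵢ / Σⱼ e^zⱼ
p = [0.0066, 0.0179, 0.9756]

exp(z) = [0.1353, 0.3679, 20.09]
Sum = 20.59
p = [0.0066, 0.0179, 0.9756]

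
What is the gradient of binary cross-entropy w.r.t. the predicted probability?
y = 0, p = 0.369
∂L/∂p = 1.585

∂L/∂p = -y/p + (1-y)/(1-p) = 0 + 1/0.631 = 1.585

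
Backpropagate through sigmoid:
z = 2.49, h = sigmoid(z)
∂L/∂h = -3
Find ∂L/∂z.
∂L/∂z = -0.2121

σ(2.49) = 0.9234
σ'(2.49) = σ(2.49)(1 - σ(2.49)) = 0.9234 × 0.07656 = 0.0707
∂L/∂z = ∂L/∂h · σ'(z) = -3 × 0.0707 = -0.2121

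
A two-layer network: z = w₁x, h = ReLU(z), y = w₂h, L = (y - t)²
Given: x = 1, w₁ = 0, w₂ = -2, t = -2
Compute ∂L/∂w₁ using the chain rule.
∂L/∂w₁ = 0

Forward pass:
z = w₁x = 0×1 = 0
h = ReLU(0) = 0
y = w₂h = -2×0 = 0

Backward pass:
∂L/∂y = 2(y - t) = 2(0 - -2) = 4
∂y/∂h = w₂ = -2
∂h/∂z = 0 (ReLU derivative)
∂z/∂w₁ = x = 1

∂L/∂w₁ = 4 × -2 × 0 × 1 = 0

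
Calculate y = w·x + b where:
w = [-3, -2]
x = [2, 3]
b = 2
y = -10

y = (-3)(2) + (-2)(3) + 2 = -10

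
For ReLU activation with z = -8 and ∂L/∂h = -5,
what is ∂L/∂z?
∂L/∂z = 0

h = ReLU(-8) = 0
Since z < 0: ∂h/∂z = 0
∂L/∂z = ∂L/∂h · ∂h/∂z = -5 × 0 = 0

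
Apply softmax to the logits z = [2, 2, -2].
p = [0.4955, 0.4955, 0.0091]

exp(z) = [7.389, 7.389, 0.1353]
Sum = 14.91
p = [0.4955, 0.4955, 0.0091]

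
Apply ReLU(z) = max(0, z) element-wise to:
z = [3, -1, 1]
h = [3, 0, 1]

ReLU applied element-wise: max(0,3)=3, max(0,-1)=0, max(0,1)=1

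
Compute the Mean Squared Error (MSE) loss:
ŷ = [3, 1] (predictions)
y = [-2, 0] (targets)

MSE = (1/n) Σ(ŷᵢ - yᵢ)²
MSE = 13

MSE = (1/2)((3--2)² + (1-0)²) = (1/2)(25 + 1) = 13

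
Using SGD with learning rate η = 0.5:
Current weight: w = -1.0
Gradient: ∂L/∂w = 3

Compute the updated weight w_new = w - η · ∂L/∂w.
w_new = -2.5

w_new = w - η·∂L/∂w = -1.0 - 0.5×(3) = -1.0 - (1.5) = -2.5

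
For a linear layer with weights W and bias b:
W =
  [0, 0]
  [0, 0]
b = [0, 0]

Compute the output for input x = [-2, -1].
y = [0, 0]

Wx = [0×-2 + 0×-1, 0×-2 + 0×-1]
   = [0, 0]
y = Wx + b = [0 + 0, 0 + 0] = [0, 0]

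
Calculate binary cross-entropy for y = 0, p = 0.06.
L = 0.06188

L = -0·log(0.06) - 1·log(0.94) = -log(0.94) = 0.06188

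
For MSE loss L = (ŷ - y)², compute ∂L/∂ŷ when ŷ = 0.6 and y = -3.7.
∂L/∂ŷ = 8.6

∂L/∂ŷ = 2(ŷ - y) = 2(0.6 - -3.7) = 2(4.3) = 8.6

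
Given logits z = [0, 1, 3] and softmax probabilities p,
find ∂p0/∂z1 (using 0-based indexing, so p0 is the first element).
∂p0/∂z1 = -0.004797

p = softmax(z) = [0.04201, 0.1142, 0.8438]
p0 = 0.04201, p1 = 0.1142

∂p0/∂z1 = -p0 × p1 = -0.04201 × 0.1142 = -0.004797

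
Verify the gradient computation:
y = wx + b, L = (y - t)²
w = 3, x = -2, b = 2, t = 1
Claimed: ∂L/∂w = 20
Correct

y = (3)(-2) + 2 = -4
∂L/∂y = 2(y - t) = 2(-4 - 1) = -10
∂y/∂w = x = -2
∂L/∂w = -10 × -2 = 20

Claimed value: 20
Correct: The correct gradient is 20.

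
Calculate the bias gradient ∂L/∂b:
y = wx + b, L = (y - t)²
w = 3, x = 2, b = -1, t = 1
∂L/∂b = 8

y = wx + b = (3)(2) + -1 = 5
∂L/∂y = 2(y - t) = 2(5 - 1) = 8
∂y/∂b = 1
∂L/∂b = ∂L/∂y · ∂y/∂b = 8 × 1 = 8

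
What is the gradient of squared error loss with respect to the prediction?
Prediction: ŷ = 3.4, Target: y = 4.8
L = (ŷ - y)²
∂L/∂ŷ = -2.8

∂L/∂ŷ = 2(ŷ - y) = 2(3.4 - 4.8) = 2(-1.4) = -2.8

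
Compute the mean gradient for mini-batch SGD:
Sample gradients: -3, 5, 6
Average gradient = 2.667

Average = (1/3)(-3 + 5 + 6) = 8/3 = 2.667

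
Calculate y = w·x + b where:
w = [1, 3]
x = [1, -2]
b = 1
y = -4

y = (1)(1) + (3)(-2) + 1 = -4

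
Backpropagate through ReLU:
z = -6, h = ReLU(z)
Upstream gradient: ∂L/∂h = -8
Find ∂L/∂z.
∂L/∂z = 0

h = ReLU(-6) = 0
Since z < 0: ∂h/∂z = 0
∂L/∂z = ∂L/∂h · ∂h/∂z = -8 × 0 = 0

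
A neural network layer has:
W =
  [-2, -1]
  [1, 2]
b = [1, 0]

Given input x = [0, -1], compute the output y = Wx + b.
y = [2, -2]

Wx = [-2×0 + -1×-1, 1×0 + 2×-1]
   = [1, -2]
y = Wx + b = [1 + 1, -2 + 0] = [2, -2]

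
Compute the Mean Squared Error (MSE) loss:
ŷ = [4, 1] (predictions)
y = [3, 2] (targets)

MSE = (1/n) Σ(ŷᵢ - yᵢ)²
MSE = 1

MSE = (1/2)((4-3)² + (1-2)²) = (1/2)(1 + 1) = 1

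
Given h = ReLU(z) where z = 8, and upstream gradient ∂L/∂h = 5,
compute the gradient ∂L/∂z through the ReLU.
∂L/∂z = 5

h = ReLU(8) = 8
Since z > 0: ∂h/∂z = 1
∂L/∂z = ∂L/∂h · ∂h/∂z = 5 × 1 = 5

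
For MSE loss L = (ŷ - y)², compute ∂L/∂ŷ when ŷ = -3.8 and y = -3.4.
∂L/∂ŷ = -0.8

∂L/∂ŷ = 2(ŷ - y) = 2(-3.8 - -3.4) = 2(-0.4) = -0.8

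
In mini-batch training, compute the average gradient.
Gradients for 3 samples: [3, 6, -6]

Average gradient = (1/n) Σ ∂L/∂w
Average gradient = 1

Average = (1/3)(3 + 6 + -6) = 3/3 = 1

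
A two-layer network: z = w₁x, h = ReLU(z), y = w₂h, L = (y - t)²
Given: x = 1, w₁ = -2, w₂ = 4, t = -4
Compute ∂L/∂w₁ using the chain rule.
∂L/∂w₁ = 0

Forward pass:
z = w₁x = -2×1 = -2
h = ReLU(-2) = 0
y = w₂h = 4×0 = 0

Backward pass:
∂L/∂y = 2(y - t) = 2(0 - -4) = 8
∂y/∂h = w₂ = 4
∂h/∂z = 0 (ReLU derivative)
∂z/∂w₁ = x = 1

∂L/∂w₁ = 8 × 4 × 0 × 1 = 0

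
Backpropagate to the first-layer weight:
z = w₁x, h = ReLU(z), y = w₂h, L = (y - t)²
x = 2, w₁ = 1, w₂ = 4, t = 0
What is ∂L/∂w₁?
∂L/∂w₁ = 128

Forward pass:
z = w₁x = 1×2 = 2
h = ReLU(2) = 2
y = w₂h = 4×2 = 8

Backward pass:
∂L/∂y = 2(y - t) = 2(8 - 0) = 16
∂y/∂h = w₂ = 4
∂h/∂z = 1 (ReLU derivative)
∂z/∂w₁ = x = 2

∂L/∂w₁ = 16 × 4 × 1 × 2 = 128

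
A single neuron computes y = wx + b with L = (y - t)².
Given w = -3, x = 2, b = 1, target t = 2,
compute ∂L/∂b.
∂L/∂b = -14

y = wx + b = (-3)(2) + 1 = -5
∂L/∂y = 2(y - t) = 2(-5 - 2) = -14
∂y/∂b = 1
∂L/∂b = ∂L/∂y · ∂y/∂b = -14 × 1 = -14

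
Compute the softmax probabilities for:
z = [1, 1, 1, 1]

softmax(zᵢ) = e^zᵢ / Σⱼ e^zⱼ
p = [0.25, 0.25, 0.25, 0.25]

exp(z) = [2.718, 2.718, 2.718, 2.718]
Sum = 10.87
p = [0.25, 0.25, 0.25, 0.25]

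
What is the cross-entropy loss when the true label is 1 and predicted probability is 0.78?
L = 0.2485

L = -1·log(0.78) - 0·log(0.22) = -log(0.78) = 0.2485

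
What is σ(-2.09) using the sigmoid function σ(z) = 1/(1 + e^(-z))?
0.1101

sigmoid(-2.09) = 1/(1 + e^(2.09)) = 1/(1 + 8.085) = 0.1101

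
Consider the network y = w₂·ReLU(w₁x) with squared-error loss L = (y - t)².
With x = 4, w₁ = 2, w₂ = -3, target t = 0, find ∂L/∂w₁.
∂L/∂w₁ = 576

Forward pass:
z = w₁x = 2×4 = 8
h = ReLU(8) = 8
y = w₂h = -3×8 = -24

Backward pass:
∂L/∂y = 2(y - t) = 2(-24 - 0) = -48
∂y/∂h = w₂ = -3
∂h/∂z = 1 (ReLU derivative)
∂z/∂w₁ = x = 4

∂L/∂w₁ = -48 × -3 × 1 × 4 = 576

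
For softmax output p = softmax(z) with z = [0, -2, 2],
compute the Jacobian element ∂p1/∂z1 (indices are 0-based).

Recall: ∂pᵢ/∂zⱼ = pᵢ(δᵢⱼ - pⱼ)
∂p1/∂z1 = 0.01562

p = softmax(z) = [0.1173, 0.01588, 0.8668]
p1 = 0.01588

∂p1/∂z1 = p1(1 - p1) = 0.01588 × (1 - 0.01588) = 0.01562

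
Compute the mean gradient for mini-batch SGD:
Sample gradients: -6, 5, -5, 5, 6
Average gradient = 1

Average = (1/5)(-6 + 5 + -5 + 5 + 6) = 5/5 = 1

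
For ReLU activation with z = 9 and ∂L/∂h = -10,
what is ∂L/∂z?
∂L/∂z = -10

h = ReLU(9) = 9
Since z > 0: ∂h/∂z = 1
∂L/∂z = ∂L/∂h · ∂h/∂z = -10 × 1 = -10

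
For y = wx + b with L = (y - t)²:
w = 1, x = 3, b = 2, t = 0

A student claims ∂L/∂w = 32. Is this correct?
Incorrect

y = (1)(3) + 2 = 5
∂L/∂y = 2(y - t) = 2(5 - 0) = 10
∂y/∂w = x = 3
∂L/∂w = 10 × 3 = 30

Claimed value: 32
Incorrect: The correct gradient is 30.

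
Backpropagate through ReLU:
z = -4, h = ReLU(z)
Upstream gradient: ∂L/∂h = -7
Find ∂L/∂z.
∂L/∂z = 0

h = ReLU(-4) = 0
Since z < 0: ∂h/∂z = 0
∂L/∂z = ∂L/∂h · ∂h/∂z = -7 × 0 = 0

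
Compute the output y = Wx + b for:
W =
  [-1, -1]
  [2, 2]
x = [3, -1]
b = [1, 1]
y = [-1, 5]

Wx = [-1×3 + -1×-1, 2×3 + 2×-1]
   = [-2, 4]
y = Wx + b = [-2 + 1, 4 + 1] = [-1, 5]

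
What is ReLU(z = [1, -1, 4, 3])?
h = [1, 0, 4, 3]

ReLU applied element-wise: max(0,1)=1, max(0,-1)=0, max(0,4)=4, max(0,3)=3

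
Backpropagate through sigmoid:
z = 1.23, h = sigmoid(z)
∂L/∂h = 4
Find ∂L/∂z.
∂L/∂z = 0.7001

σ(1.23) = 0.7738
σ'(1.23) = σ(1.23)(1 - σ(1.23)) = 0.7738 × 0.2262 = 0.175
∂L/∂z = ∂L/∂h · σ'(z) = 4 × 0.175 = 0.7001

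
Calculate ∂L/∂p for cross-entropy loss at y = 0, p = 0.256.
∂L/∂p = 1.344

∂L/∂p = -y/p + (1-y)/(1-p) = 0 + 1/0.744 = 1.344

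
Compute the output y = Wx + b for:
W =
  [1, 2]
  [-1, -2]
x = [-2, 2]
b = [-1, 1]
y = [1, -1]

Wx = [1×-2 + 2×2, -1×-2 + -2×2]
   = [2, -2]
y = Wx + b = [2 + -1, -2 + 1] = [1, -1]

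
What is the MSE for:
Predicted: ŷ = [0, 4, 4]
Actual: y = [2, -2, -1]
MSE = 21.67

MSE = (1/3)((0-2)² + (4--2)² + (4--1)²) = (1/3)(4 + 36 + 25) = 21.67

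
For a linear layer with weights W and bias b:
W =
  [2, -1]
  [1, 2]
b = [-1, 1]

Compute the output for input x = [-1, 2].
y = [-5, 4]

Wx = [2×-1 + -1×2, 1×-1 + 2×2]
   = [-4, 3]
y = Wx + b = [-4 + -1, 3 + 1] = [-5, 4]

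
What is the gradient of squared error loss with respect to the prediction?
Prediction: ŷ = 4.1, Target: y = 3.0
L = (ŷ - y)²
∂L/∂ŷ = 2.2

∂L/∂ŷ = 2(ŷ - y) = 2(4.1 - 3.0) = 2(1.1) = 2.2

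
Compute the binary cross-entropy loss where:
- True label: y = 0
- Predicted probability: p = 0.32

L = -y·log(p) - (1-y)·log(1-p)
L = 0.3857

L = -0·log(0.32) - 1·log(0.68) = -log(0.68) = 0.3857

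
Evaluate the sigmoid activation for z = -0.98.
0.2729

sigmoid(-0.98) = 1/(1 + e^(0.98)) = 1/(1 + 2.664) = 0.2729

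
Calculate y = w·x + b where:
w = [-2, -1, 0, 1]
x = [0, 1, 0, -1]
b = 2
y = 0

y = (-2)(0) + (-1)(1) + (0)(0) + (1)(-1) + 2 = 0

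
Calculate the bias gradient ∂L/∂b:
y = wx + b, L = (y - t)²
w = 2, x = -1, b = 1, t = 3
∂L/∂b = -8

y = wx + b = (2)(-1) + 1 = -1
∂L/∂y = 2(y - t) = 2(-1 - 3) = -8
∂y/∂b = 1
∂L/∂b = ∂L/∂y · ∂y/∂b = -8 × 1 = -8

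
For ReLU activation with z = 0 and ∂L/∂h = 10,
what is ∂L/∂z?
∂L/∂z = 0

h = ReLU(0) = 0
At z = 0: ∂h/∂z = 0 (by convention)
∂L/∂z = ∂L/∂h · ∂h/∂z = 10 × 0 = 0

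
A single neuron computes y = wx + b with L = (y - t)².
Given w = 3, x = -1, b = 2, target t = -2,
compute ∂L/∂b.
∂L/∂b = 2

y = wx + b = (3)(-1) + 2 = -1
∂L/∂y = 2(y - t) = 2(-1 - -2) = 2
∂y/∂b = 1
∂L/∂b = ∂L/∂y · ∂y/∂b = 2 × 1 = 2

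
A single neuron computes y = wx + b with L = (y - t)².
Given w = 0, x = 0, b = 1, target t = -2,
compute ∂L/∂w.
∂L/∂w = 0

y = wx + b = (0)(0) + 1 = 1
∂L/∂y = 2(y - t) = 2(1 - -2) = 6
∂y/∂w = x = 0
∂L/∂w = ∂L/∂y · ∂y/∂w = 6 × 0 = 0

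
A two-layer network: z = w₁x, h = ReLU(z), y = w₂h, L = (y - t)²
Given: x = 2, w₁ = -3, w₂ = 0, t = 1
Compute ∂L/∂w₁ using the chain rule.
∂L/∂w₁ = 0

Forward pass:
z = w₁x = -3×2 = -6
h = ReLU(-6) = 0
y = w₂h = 0×0 = 0

Backward pass:
∂L/∂y = 2(y - t) = 2(0 - 1) = -2
∂y/∂h = w₂ = 0
∂h/∂z = 0 (ReLU derivative)
∂z/∂w₁ = x = 2

∂L/∂w₁ = -2 × 0 × 0 × 2 = 0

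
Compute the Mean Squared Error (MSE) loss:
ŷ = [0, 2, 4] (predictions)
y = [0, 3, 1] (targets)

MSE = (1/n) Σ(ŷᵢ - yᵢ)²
MSE = 3.333

MSE = (1/3)((0-0)² + (2-3)² + (4-1)²) = (1/3)(0 + 1 + 9) = 3.333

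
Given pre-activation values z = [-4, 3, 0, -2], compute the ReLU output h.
h = [0, 3, 0, 0]

ReLU applied element-wise: max(0,-4)=0, max(0,3)=3, max(0,0)=0, max(0,-2)=0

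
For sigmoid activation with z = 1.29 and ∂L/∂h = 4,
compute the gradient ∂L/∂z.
∂L/∂z = 0.677

σ(1.29) = 0.7841
σ'(1.29) = σ(1.29)(1 - σ(1.29)) = 0.7841 × 0.2159 = 0.1693
∂L/∂z = ∂L/∂h · σ'(z) = 4 × 0.1693 = 0.677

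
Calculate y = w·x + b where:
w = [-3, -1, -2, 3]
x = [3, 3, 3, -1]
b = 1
y = -20

y = (-3)(3) + (-1)(3) + (-2)(3) + (3)(-1) + 1 = -20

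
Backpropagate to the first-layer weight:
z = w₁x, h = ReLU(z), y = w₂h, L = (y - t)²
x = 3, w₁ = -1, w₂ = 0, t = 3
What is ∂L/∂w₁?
∂L/∂w₁ = 0

Forward pass:
z = w₁x = -1×3 = -3
h = ReLU(-3) = 0
y = w₂h = 0×0 = 0

Backward pass:
∂L/∂y = 2(y - t) = 2(0 - 3) = -6
∂y/∂h = w₂ = 0
∂h/∂z = 0 (ReLU derivative)
∂z/∂w₁ = x = 3

∂L/∂w₁ = -6 × 0 × 0 × 3 = 0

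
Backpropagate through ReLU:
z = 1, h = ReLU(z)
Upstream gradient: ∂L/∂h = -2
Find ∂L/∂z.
∂L/∂z = -2

h = ReLU(1) = 1
Since z > 0: ∂h/∂z = 1
∂L/∂z = ∂L/∂h · ∂h/∂z = -2 × 1 = -2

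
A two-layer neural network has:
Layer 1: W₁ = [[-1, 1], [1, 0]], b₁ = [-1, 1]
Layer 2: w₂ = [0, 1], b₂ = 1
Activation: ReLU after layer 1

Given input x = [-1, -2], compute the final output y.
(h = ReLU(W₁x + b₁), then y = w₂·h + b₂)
y = 1

Layer 1 pre-activation: z₁ = [-2, 0]
After ReLU: h = [0, 0]
Layer 2 output: y = 0×0 + 1×0 + 1 = 1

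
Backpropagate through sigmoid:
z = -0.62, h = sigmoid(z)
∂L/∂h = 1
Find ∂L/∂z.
∂L/∂z = 0.2274

σ(-0.62) = 0.3498
σ'(-0.62) = σ(-0.62)(1 - σ(-0.62)) = 0.3498 × 0.6502 = 0.2274
∂L/∂z = ∂L/∂h · σ'(z) = 1 × 0.2274 = 0.2274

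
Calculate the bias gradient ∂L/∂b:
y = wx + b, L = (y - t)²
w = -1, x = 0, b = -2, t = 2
∂L/∂b = -8

y = wx + b = (-1)(0) + -2 = -2
∂L/∂y = 2(y - t) = 2(-2 - 2) = -8
∂y/∂b = 1
∂L/∂b = ∂L/∂y · ∂y/∂b = -8 × 1 = -8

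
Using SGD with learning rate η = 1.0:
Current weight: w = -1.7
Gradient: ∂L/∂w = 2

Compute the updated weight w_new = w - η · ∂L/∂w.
w_new = -3.7

w_new = w - η·∂L/∂w = -1.7 - 1.0×(2) = -1.7 - (2) = -3.7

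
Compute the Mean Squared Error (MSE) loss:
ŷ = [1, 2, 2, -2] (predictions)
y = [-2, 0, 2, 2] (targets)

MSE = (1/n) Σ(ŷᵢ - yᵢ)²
MSE = 7.25

MSE = (1/4)((1--2)² + (2-0)² + (2-2)² + (-2-2)²) = (1/4)(9 + 4 + 0 + 16) = 7.25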